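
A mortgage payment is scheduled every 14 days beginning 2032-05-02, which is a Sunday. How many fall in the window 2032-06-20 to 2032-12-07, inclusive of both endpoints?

12

Occurrences land 14·i days after 2032-05-02 for i = 0, 1, 2, …
2032-06-20 is 49 days after the start; 49 ÷ 14 = 3 remainder 7; since the remainder is 7, round up to i = 4. First occurrence in the window: #5 on 2032-06-27 (4×14 = 56 days in).
2032-12-07 is 219 days after the start; 219 ÷ 14 = 15 remainder 9. Last occurrence in the window: #16 on 2032-11-28.
Occurrences #5 through #16: 12 in total.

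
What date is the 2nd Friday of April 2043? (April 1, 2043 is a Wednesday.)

April 10, 2043

April 2043 begins on a Wednesday, so the first Friday is April 3 (2 days later).
The 2nd Friday is 1 weeks later: 3 + 7 = 10.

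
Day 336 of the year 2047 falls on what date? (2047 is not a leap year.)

Jan has 31 days (336 − 31 = 305 remain).
Feb has 28 days (305 − 28 = 277 remain).
Mar has 31 days (277 − 31 = 246 remain).
Apr has 30 days (246 − 30 = 216 remain).
May has 31 days (216 − 31 = 185 remain).
Jun has 30 days (185 − 30 = 155 remain).
Jul has 31 days (155 − 31 = 124 remain).
Aug has 31 days (124 − 31 = 93 remain).
Sep has 30 days (93 − 30 = 63 remain).
Oct has 31 days (63 − 31 = 32 remain).
Nov has 30 days (32 − 30 = 2 remain).
2 into Dec → Dec 2.

Dec 2, 2047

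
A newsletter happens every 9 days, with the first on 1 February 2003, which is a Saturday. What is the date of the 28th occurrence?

The 28th occurrence is 27 intervals after the first: 27 × 9 = 243 days after 1 February 2003.
February has 28 days — 27 days to the end of February leaves 216.
March has 31 days (185 left).
April has 30 days (155 left).
May has 31 days (124 left).
June has 30 days (94 left).
July has 31 days (63 left).
August has 31 days (32 left).
September has 30 days (2 left).
2 days into October → 2 October 2003.

2 October 2003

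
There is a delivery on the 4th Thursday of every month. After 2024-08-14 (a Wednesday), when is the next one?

August 2024 starts on a Thursday; its first Thursday is the 1st, so the 4th Thursday is the 22nd — 2024-08-22.
2024-08-22 is after 2024-08-14, so that is the next one.

2024-08-22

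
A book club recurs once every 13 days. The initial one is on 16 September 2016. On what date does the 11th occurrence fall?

The 11th occurrence is 10 intervals after the first: 10 × 13 = 130 days after 16 September 2016.
September has 30 days — 14 days to the end of September leaves 116.
October has 31 days (85 left).
November has 30 days (55 left).
December has 31 days (24 left).
24 days into January → 24 January 2017.

24 January 2017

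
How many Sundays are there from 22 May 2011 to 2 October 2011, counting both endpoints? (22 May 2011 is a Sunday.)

20

22 May 2011 is a Sunday; the first Sunday on or after it is 22 May 2011.
From 22 May 2011 to 2 October 2011: 9 + 30 + 31 + 31 + 30 + 2 = 133 days (rest of May, June, July, August, September, October).
133 ÷ 7 = 19 full weeks with remainder 0, so 19 more Sundays after the first → 20.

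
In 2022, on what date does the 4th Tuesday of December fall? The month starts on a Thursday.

December 2022 begins on a Thursday, so the first Tuesday is December 6 (5 days later).
The 4th Tuesday is 3 weeks later: 6 + 21 = 27.

December 27, 2022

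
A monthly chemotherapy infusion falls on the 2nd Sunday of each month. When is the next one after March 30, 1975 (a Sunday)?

March 1975 starts on a Saturday; its first Sunday is the 2nd, so the 2nd Sunday is the 9th — March 9, 1975.
That is not after March 30, 1975, so look at April 1975.
April 1975 starts on a Tuesday; its first Sunday is the 6th, so the 2nd Sunday is the 13th — April 13, 1975.

April 13, 1975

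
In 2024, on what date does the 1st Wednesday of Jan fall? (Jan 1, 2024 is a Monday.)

Jan 3, 2024

Jan 2024 begins on a Monday, so the first Wednesday is Jan 3 (2 days later).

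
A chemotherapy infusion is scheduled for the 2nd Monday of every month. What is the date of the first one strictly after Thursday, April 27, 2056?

April 2056 starts on a Saturday; its first Monday is the 3rd, so the 2nd Monday is the 10th — April 10, 2056.
That is not after April 27, 2056, so look at May 2056.
May 2056 starts on a Monday; its first Monday is the 1st, so the 2nd Monday is the 8th — May 8, 2056.

May 8, 2056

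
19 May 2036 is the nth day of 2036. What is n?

140

Days in months before May: 31 + 29 + 31 + 30 = 121.
Plus 19 days into May → day 140.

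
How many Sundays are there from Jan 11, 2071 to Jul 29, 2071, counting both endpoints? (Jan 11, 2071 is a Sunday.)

Jan 11, 2071 is a Sunday; the first Sunday on or after it is Jan 11, 2071.
From Jan 11, 2071 to Jul 29, 2071: 20 + 28 + 31 + 30 + 31 + 30 + 29 = 199 days (rest of Jan, Feb, Mar, Apr, May, Jun, Jul).
199 ÷ 7 = 28 full weeks with remainder 3, so 28 more Sundays after the first → 29.

29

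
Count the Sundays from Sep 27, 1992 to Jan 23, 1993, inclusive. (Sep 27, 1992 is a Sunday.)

17

Sep 27, 1992 is a Sunday; the first Sunday on or after it is Sep 27, 1992.
From Sep 27, 1992 to Jan 23, 1993: 3 + 31 + 30 + 31 + 23 = 118 days (rest of Sep, Oct, Nov, Dec, Jan).
118 ÷ 7 = 16 full weeks with remainder 6, so 16 more Sundays after the first → 17.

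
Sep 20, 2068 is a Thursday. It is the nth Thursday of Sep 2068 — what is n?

3rd

Day 20 falls in week ⌈20/7⌉ of the month.
Days 1–7 hold the 1st Thursday, 8–14 the 2nd, 15–21 the 3rd, 22–28 the 4th, 29–31 the 5th.
20 is in the range for the 3rd.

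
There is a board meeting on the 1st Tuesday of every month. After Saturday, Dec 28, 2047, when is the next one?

Dec 2047 starts on a Sunday, so its 1st Tuesday is Dec 3, 2047 (2 days in).
That is not after Dec 28, 2047, so look at Jan 2048.
Jan 2048 starts on a Wednesday, so its 1st Tuesday is Jan 7, 2048 (6 days in).

Jan 7, 2048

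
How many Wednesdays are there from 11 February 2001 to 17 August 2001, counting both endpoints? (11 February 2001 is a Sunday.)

27

11 February 2001 is a Sunday; the first Wednesday on or after it is 14 February 2001 (3 days later).
From 14 February 2001 to 17 August 2001: 14 + 31 + 30 + 31 + 30 + 31 + 17 = 184 days (rest of February, March, April, May, June, July, August).
184 ÷ 7 = 26 full weeks with remainder 2, so 26 more Wednesdays after the first → 27.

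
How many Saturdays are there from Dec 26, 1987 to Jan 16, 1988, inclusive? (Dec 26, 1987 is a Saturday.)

Dec 26, 1987 is a Saturday; the first Saturday on or after it is Dec 26, 1987.
From Dec 26, 1987 to Jan 16, 1988: 5 + 16 = 21 days (rest of Dec, Jan).
21 ÷ 7 = 3 full weeks with remainder 0, so 3 more Saturdays after the first → 4.

4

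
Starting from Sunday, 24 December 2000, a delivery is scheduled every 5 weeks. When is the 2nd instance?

The 2nd occurrence is 1 interval after the first: 1 × 35 = 35 days after 24 December 2000.
December has 31 days — 7 days to the end of December leaves 28.
28 days into January → 28 January 2001.

28 January 2001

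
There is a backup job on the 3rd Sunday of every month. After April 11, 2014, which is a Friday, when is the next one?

April 20, 2014

April 2014 starts on a Tuesday; its first Sunday is the 6th, so the 3rd Sunday is the 20th — April 20, 2014.
April 20, 2014 is after April 11, 2014, so that is the next one.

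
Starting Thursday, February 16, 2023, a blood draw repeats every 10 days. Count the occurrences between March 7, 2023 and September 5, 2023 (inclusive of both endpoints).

Occurrences land 10·i days after February 16, 2023 for i = 0, 1, 2, …
March 7, 2023 is 19 days after the start; 19 ÷ 10 = 1 remainder 9; since the remainder is 9, round up to i = 2. First occurrence in the window: #3 on March 8, 2023 (2×10 = 20 days in).
September 5, 2023 is 201 days after the start; 201 ÷ 10 = 20 remainder 1. Last occurrence in the window: #21 on September 4, 2023.
Occurrences #3 through #21: 19 in total.

19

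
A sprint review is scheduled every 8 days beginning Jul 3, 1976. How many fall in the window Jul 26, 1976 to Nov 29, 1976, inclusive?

Occurrences land 8·i days after Jul 3, 1976 for i = 0, 1, 2, …
Jul 26, 1976 is 23 days after the start; 23 ÷ 8 = 2 remainder 7; since the remainder is 7, round up to i = 3. First occurrence in the window: #4 on Jul 27, 1976 (3×8 = 24 days in).
Nov 29, 1976 is 149 days after the start; 149 ÷ 8 = 18 remainder 5. Last occurrence in the window: #19 on Nov 24, 1976.
Occurrences #4 through #19: 16 in total.

16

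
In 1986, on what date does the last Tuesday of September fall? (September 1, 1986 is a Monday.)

September 1986 begins on a Monday, so the first Tuesday is September 2 (1 day later).
September 1986 has 30 days. Adding weeks: 2, 9, 16, 23, 30 — the last one ≤ 30 is the 30th.

1986-09-30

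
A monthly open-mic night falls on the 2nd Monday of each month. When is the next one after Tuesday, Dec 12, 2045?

Jan 8, 2046

Dec 2045 starts on a Friday; its first Monday is the 4th, so the 2nd Monday is the 11th — Dec 11, 2045.
That is not after Dec 12, 2045, so look at Jan 2046.
Jan 2046 starts on a Monday; its first Monday is the 1st, so the 2nd Monday is the 8th — Jan 8, 2046.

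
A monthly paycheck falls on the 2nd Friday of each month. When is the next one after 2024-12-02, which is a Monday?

2024-12-13

December 2024 starts on a Sunday; its first Friday is the 6th, so the 2nd Friday is the 13th — 2024-12-13.
2024-12-13 is after 2024-12-02, so that is the next one.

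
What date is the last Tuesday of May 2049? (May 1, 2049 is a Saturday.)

25 May 2049

May 2049 begins on a Saturday, so the first Tuesday is May 4 (3 days later).
May 2049 has 31 days. Adding weeks: 4, 11, 18, 25 — the last one ≤ 31 is the 25th.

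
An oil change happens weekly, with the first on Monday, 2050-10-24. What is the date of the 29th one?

The 29th occurrence is 28 intervals after the first: 28 × 7 = 196 days after 2050-10-24.
October has 31 days — 7 days to the end of October leaves 189.
November has 30 days (159 left).
December has 31 days (128 left).
January has 31 days (97 left).
February has 28 days (69 left).
March has 31 days (38 left).
April has 30 days (8 left).
8 days into May → 2051-05-08.

2051-05-08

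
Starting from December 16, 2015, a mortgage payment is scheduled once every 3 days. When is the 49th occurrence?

The 49th occurrence is 48 intervals after the first: 48 × 3 = 144 days after December 16, 2015.
December has 31 days — 15 days to the end of December leaves 129.
January has 31 days (98 left).
February has 29 days (69 left).
March has 31 days (38 left).
April has 30 days (8 left).
8 days into May → May 8, 2016.

May 8, 2016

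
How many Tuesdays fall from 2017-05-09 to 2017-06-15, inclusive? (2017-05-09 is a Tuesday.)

2017-05-09 is a Tuesday; the first Tuesday on or after it is 2017-05-09.
From 2017-05-09 to 2017-06-15: 22 + 15 = 37 days (rest of May, June).
37 ÷ 7 = 5 full weeks with remainder 2, so 5 more Tuesdays after the first → 6.

6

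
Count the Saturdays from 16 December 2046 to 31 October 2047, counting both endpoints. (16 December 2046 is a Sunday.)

16 December 2046 is a Sunday; the first Saturday on or after it is 22 December 2046 (6 days later).
From 22 December 2046 to 31 October 2047: 9 + 31 + 28 + 31 + 30 + 31 + 30 + 31 + 31 + 30 + 31 = 313 days (rest of December, January, February, March, April, May, June, July, August, September, October).
313 ÷ 7 = 44 full weeks with remainder 5, so 44 more Saturdays after the first → 45.

45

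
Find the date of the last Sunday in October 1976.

October 1976 begins on a Friday, so the first Sunday is October 3 (2 days later).
October 1976 has 31 days. Adding weeks: 3, 10, 17, 24, 31 — the last one ≤ 31 is the 31st.

31 October 1976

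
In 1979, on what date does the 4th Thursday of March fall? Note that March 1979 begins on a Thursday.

March 1979 begins on a Thursday, so the first Thursday is March 1.
The 4th Thursday is 3 weeks later: 1 + 21 = 22.

1979-03-22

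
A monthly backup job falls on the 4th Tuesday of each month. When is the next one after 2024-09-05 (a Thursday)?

2024-09-24

September 2024 starts on a Sunday; its first Tuesday is the 3rd, so the 4th Tuesday is the 24th — 2024-09-24.
2024-09-24 is after 2024-09-05, so that is the next one.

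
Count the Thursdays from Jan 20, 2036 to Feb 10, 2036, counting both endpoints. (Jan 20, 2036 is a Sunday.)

Jan 20, 2036 is a Sunday; the first Thursday on or after it is Jan 24, 2036 (4 days later).
From Jan 24, 2036 to Feb 10, 2036: 7 + 10 = 17 days (rest of Jan, Feb).
17 ÷ 7 = 2 full weeks with remainder 3, so 2 more Thursdays after the first → 3.

3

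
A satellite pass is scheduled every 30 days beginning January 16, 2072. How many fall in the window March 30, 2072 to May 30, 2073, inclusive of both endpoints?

14

Occurrences land 30·i days after January 16, 2072 for i = 0, 1, 2, …
March 30, 2072 is 74 days after the start; 74 ÷ 30 = 2 remainder 14; since the remainder is 14, round up to i = 3. First occurrence in the window: #4 on April 15, 2072 (3×30 = 90 days in).
May 30, 2073 is 500 days after the start; 500 ÷ 30 = 16 remainder 20. Last occurrence in the window: #17 on May 10, 2073.
Occurrences #4 through #17: 14 in total.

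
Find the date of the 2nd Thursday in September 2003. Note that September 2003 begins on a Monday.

September 2003 begins on a Monday, so the first Thursday is September 4 (3 days later).
The 2nd Thursday is 1 weeks later: 4 + 7 = 11.

September 11, 2003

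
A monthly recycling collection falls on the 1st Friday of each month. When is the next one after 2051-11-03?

November 2051 starts on a Wednesday, so its 1st Friday is 2051-11-03 (2 days in).
That is not after 2051-11-03, so look at December 2051.
December 2051 starts on a Friday, so its 1st Friday is 2051-12-01.

2051-12-01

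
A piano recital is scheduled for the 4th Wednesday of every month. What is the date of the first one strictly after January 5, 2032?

January 2032 starts on a Thursday; its first Wednesday is the 7th, so the 4th Wednesday is the 28th — January 28, 2032.
January 28, 2032 is after January 5, 2032, so that is the next one.

January 28, 2032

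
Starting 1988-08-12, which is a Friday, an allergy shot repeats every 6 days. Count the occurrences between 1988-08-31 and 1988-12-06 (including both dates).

Occurrences land 6·i days after 1988-08-12 for i = 0, 1, 2, …
1988-08-31 is 19 days after the start; 19 ÷ 6 = 3 remainder 1; since the remainder is 1, round up to i = 4. First occurrence in the window: #5 on 1988-09-05 (4×6 = 24 days in).
1988-12-06 is 116 days after the start; 116 ÷ 6 = 19 remainder 2. Last occurrence in the window: #20 on 1988-12-04.
Occurrences #5 through #20: 16 in total.

16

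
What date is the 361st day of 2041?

January has 31 days (361 − 31 = 330 remain).
February has 28 days (330 − 28 = 302 remain).
March has 31 days (302 − 31 = 271 remain).
April has 30 days (271 − 30 = 241 remain).
May has 31 days (241 − 31 = 210 remain).
June has 30 days (210 − 30 = 180 remain).
July has 31 days (180 − 31 = 149 remain).
August has 31 days (149 − 31 = 118 remain).
September has 30 days (118 − 30 = 88 remain).
October has 31 days (88 − 31 = 57 remain).
November has 30 days (57 − 30 = 27 remain).
27 into December → December 27.

2041-12-27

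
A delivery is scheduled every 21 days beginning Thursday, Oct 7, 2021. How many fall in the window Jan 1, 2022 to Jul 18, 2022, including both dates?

Occurrences land 21·i days after Oct 7, 2021 for i = 0, 1, 2, …
Jan 1, 2022 is 86 days after the start; 86 ÷ 21 = 4 remainder 2; since the remainder is 2, round up to i = 5. First occurrence in the window: #6 on Jan 20, 2022 (5×21 = 105 days in).
Jul 18, 2022 is 284 days after the start; 284 ÷ 21 = 13 remainder 11. Last occurrence in the window: #14 on Jul 7, 2022.
Occurrences #6 through #14: 9 in total.

9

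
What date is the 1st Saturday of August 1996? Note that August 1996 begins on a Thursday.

August 1996 begins on a Thursday, so the first Saturday is August 3 (2 days later).

August 3, 1996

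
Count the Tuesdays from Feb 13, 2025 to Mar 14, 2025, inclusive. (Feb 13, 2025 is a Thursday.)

Feb 13, 2025 is a Thursday; the first Tuesday on or after it is Feb 18, 2025 (5 days later).
From Feb 18, 2025 to Mar 14, 2025: 10 + 14 = 24 days (rest of Feb, Mar).
24 ÷ 7 = 3 full weeks with remainder 3, so 3 more Tuesdays after the first → 4.

4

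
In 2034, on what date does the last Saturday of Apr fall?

Apr 29, 2034

Apr 2034 begins on a Saturday, so the first Saturday is Apr 1.
Apr 2034 has 30 days. Adding weeks: 1, 8, 15, 22, 29 — the last one ≤ 30 is the 29th.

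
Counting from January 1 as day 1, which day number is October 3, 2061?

Days in months before October: 31 + 28 + 31 + 30 + 31 + 30 + 31 + 31 + 30 = 273.
Plus 3 days into October → day 276.

276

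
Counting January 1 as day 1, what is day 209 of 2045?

July 28, 2045

January has 31 days (209 − 31 = 178 remain).
February has 28 days (178 − 28 = 150 remain).
March has 31 days (150 − 31 = 119 remain).
April has 30 days (119 − 30 = 89 remain).
May has 31 days (89 − 31 = 58 remain).
June has 30 days (58 − 30 = 28 remain).
28 into July → July 28.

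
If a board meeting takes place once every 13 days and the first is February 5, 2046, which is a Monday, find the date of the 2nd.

The 2nd occurrence is 1 interval after the first: 1 × 13 = 13 days after February 5, 2046.
13 days later is February 18, 2046.

February 18, 2046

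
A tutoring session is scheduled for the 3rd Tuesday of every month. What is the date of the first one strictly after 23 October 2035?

October 2035 starts on a Monday; its first Tuesday is the 2nd, so the 3rd Tuesday is the 16th — 16 October 2035.
That is not after 23 October 2035, so look at November 2035.
November 2035 starts on a Thursday; its first Tuesday is the 6th, so the 3rd Tuesday is the 20th — 20 November 2035.

20 November 2035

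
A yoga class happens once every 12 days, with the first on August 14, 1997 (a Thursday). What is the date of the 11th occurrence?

December 12, 1997

The 11th occurrence is 10 intervals after the first: 10 × 12 = 120 days after August 14, 1997.
August has 31 days — 17 days to the end of August leaves 103.
September has 30 days (73 left).
October has 31 days (42 left).
November has 30 days (12 left).
12 days into December → December 12, 1997.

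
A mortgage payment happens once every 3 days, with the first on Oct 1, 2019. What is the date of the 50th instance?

The 50th occurrence is 49 intervals after the first: 49 × 3 = 147 days after Oct 1, 2019.
Oct has 31 days — 30 days to the end of Oct leaves 117.
Nov has 30 days (87 left).
Dec has 31 days (56 left).
Jan has 31 days (25 left).
25 days into Feb → Feb 25, 2020.

Feb 25, 2020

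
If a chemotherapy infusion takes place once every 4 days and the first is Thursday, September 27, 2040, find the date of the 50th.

April 11, 2041

The 50th occurrence is 49 intervals after the first: 49 × 4 = 196 days after September 27, 2040.
September has 30 days — 3 days to the end of September leaves 193.
October has 31 days (162 left).
November has 30 days (132 left).
December has 31 days (101 left).
January has 31 days (70 left).
February has 28 days (42 left).
March has 31 days (11 left).
11 days into April → April 11, 2041.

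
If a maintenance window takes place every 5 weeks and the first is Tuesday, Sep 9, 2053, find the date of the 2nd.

Oct 14, 2053

The 2nd occurrence is 1 interval after the first: 1 × 35 = 35 days after Sep 9, 2053.
Sep has 30 days — 21 days to the end of Sep leaves 14.
14 days into Oct → Oct 14, 2053.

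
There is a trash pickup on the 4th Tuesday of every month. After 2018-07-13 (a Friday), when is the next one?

July 2018 starts on a Sunday; its first Tuesday is the 3rd, so the 4th Tuesday is the 24th — 2018-07-24.
2018-07-24 is after 2018-07-13, so that is the next one.

2018-07-24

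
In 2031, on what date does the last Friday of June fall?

June 2031 begins on a Sunday, so the first Friday is June 6 (5 days later).
June 2031 has 30 days. Adding weeks: 6, 13, 20, 27 — the last one ≤ 30 is the 27th.

June 27, 2031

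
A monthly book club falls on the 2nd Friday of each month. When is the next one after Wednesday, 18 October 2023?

10 November 2023

October 2023 starts on a Sunday; its first Friday is the 6th, so the 2nd Friday is the 13th — 13 October 2023.
That is not after 18 October 2023, so look at November 2023.
November 2023 starts on a Wednesday; its first Friday is the 3rd, so the 2nd Friday is the 10th — 10 November 2023.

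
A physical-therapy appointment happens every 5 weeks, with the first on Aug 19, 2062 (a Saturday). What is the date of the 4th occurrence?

Dec 2, 2062

The 4th occurrence is 3 intervals after the first: 3 × 35 = 105 days after Aug 19, 2062.
Aug has 31 days — 12 days to the end of Aug leaves 93.
Sep has 30 days (63 left).
Oct has 31 days (32 left).
Nov has 30 days (2 left).
2 days into Dec → Dec 2, 2062.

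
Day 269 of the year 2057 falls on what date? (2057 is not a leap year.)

Jan has 31 days (269 − 31 = 238 remain).
Feb has 28 days (238 − 28 = 210 remain).
Mar has 31 days (210 − 31 = 179 remain).
Apr has 30 days (179 − 30 = 149 remain).
May has 31 days (149 − 31 = 118 remain).
Jun has 30 days (118 − 30 = 88 remain).
Jul has 31 days (88 − 31 = 57 remain).
Aug has 31 days (57 − 31 = 26 remain).
26 into Sep → Sep 26.

Sep 26, 2057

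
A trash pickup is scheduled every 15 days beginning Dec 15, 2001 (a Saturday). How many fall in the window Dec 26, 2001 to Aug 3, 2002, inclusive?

15

Occurrences land 15·i days after Dec 15, 2001 for i = 0, 1, 2, …
Dec 26, 2001 is 11 days after the start; 11 ÷ 15 = 0 remainder 11; since the remainder is 11, round up to i = 1. First occurrence in the window: #2 on Dec 30, 2001 (1×15 = 15 days in).
Aug 3, 2002 is 231 days after the start; 231 ÷ 15 = 15 remainder 6. Last occurrence in the window: #16 on Jul 28, 2002.
Occurrences #2 through #16: 15 in total.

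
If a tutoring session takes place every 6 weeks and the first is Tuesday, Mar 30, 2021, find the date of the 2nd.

The 2nd occurrence is 1 interval after the first: 1 × 42 = 42 days after Mar 30, 2021.
Mar has 31 days — 1 day to the end of Mar leaves 41.
Apr has 30 days (11 left).
11 days into May → May 11, 2021.

May 11, 2021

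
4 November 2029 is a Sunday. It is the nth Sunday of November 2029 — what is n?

Day 4 falls in week ⌈4/7⌉ of the month.
Days 1–7 hold the 1st Sunday, 8–14 the 2nd, 15–21 the 3rd, 22–28 the 4th, 29–31 the 5th.
4 is in the range for the 1st.

1st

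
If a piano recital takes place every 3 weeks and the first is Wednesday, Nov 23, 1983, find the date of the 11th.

The 11th occurrence is 10 intervals after the first: 10 × 21 = 210 days after Nov 23, 1983.
Nov has 30 days — 7 days to the end of Nov leaves 203.
Dec has 31 days (172 left).
Jan has 31 days (141 left).
Feb has 29 days (112 left).
Mar has 31 days (81 left).
Apr has 30 days (51 left).
May has 31 days (20 left).
20 days into Jun → Jun 20, 1984.

Jun 20, 1984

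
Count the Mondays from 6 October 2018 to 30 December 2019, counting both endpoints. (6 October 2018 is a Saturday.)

6 October 2018 is a Saturday; the first Monday on or after it is 8 October 2018 (2 days later).
From 8 October 2018 to 30 December 2019: 84 + 364 = 448 days (rest of 2018, to 30 December 2019 in 2019).
448 ÷ 7 = 64 full weeks with remainder 0, so 64 more Mondays after the first → 65.

65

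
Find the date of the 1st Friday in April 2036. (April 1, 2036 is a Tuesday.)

April 2036 begins on a Tuesday, so the first Friday is April 4 (3 days later).

April 4, 2036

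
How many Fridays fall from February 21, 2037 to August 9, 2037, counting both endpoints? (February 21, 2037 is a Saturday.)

February 21, 2037 is a Saturday; the first Friday on or after it is February 27, 2037 (6 days later).
From February 27, 2037 to August 9, 2037: 1 + 31 + 30 + 31 + 30 + 31 + 9 = 163 days (rest of February, March, April, May, June, July, August).
163 ÷ 7 = 23 full weeks with remainder 2, so 23 more Fridays after the first → 24.

24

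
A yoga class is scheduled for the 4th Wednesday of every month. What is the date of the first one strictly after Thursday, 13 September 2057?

September 2057 starts on a Saturday; its first Wednesday is the 5th, so the 4th Wednesday is the 26th — 26 September 2057.
26 September 2057 is after 13 September 2057, so that is the next one.

26 September 2057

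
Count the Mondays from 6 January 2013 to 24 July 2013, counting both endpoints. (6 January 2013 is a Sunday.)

6 January 2013 is a Sunday; the first Monday on or after it is 7 January 2013 (1 day later).
From 7 January 2013 to 24 July 2013: 24 + 28 + 31 + 30 + 31 + 30 + 24 = 198 days (rest of January, February, March, April, May, June, July).
198 ÷ 7 = 28 full weeks with remainder 2, so 28 more Mondays after the first → 29.

29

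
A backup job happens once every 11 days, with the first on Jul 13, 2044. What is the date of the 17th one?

The 17th occurrence is 16 intervals after the first: 16 × 11 = 176 days after Jul 13, 2044.
Jul has 31 days — 18 days to the end of Jul leaves 158.
Aug has 31 days (127 left).
Sep has 30 days (97 left).
Oct has 31 days (66 left).
Nov has 30 days (36 left).
Dec has 31 days (5 left).
5 days into Jan → Jan 5, 2045.

Jan 5, 2045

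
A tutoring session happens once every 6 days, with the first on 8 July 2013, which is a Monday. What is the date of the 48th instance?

The 48th occurrence is 47 intervals after the first: 47 × 6 = 282 days after 8 July 2013.
July has 31 days — 23 days to the end of July leaves 259.
August has 31 days (228 left).
September has 30 days (198 left).
October has 31 days (167 left).
November has 30 days (137 left).
December has 31 days (106 left).
January has 31 days (75 left).
February has 28 days (47 left).
March has 31 days (16 left).
16 days into April → 16 April 2014.

16 April 2014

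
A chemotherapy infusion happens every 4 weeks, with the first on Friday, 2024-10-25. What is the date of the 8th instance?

2025-05-09

The 8th occurrence is 7 intervals after the first: 7 × 28 = 196 days after 2024-10-25.
October has 31 days — 6 days to the end of October leaves 190.
November has 30 days (160 left).
December has 31 days (129 left).
January has 31 days (98 left).
February has 28 days (70 left).
March has 31 days (39 left).
April has 30 days (9 left).
9 days into May → 2025-05-09.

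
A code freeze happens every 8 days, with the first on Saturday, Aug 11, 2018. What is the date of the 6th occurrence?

Sep 20, 2018

The 6th occurrence is 5 intervals after the first: 5 × 8 = 40 days after Aug 11, 2018.
Aug has 31 days — 20 days to the end of Aug leaves 20.
20 days into Sep → Sep 20, 2018.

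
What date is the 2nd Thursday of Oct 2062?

The first Thursday of Oct 2062 is Oct 5.
The 2nd Thursday is 1 weeks later: 5 + 7 = 12.

Oct 12, 2062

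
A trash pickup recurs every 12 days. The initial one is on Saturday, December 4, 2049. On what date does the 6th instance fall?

The 6th occurrence is 5 intervals after the first: 5 × 12 = 60 days after December 4, 2049.
December has 31 days — 27 days to the end of December leaves 33.
January has 31 days (2 left).
2 days into February → February 2, 2050.

February 2, 2050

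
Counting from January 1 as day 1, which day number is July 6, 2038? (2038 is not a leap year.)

187

Days in months before July: 31 + 28 + 31 + 30 + 31 + 30 = 181.
Plus 6 days into July → day 187.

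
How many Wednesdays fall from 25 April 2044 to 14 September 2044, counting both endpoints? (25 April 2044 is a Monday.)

21

25 April 2044 is a Monday; the first Wednesday on or after it is 27 April 2044 (2 days later).
From 27 April 2044 to 14 September 2044: 3 + 31 + 30 + 31 + 31 + 14 = 140 days (rest of April, May, June, July, August, September).
140 ÷ 7 = 20 full weeks with remainder 0, so 20 more Wednesdays after the first → 21.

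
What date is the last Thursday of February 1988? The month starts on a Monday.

February 25, 1988

February 1988 begins on a Monday, so the first Thursday is February 4 (3 days later).
February 1988 has 29 days. Adding weeks: 4, 11, 18, 25 — the last one ≤ 29 is the 25th.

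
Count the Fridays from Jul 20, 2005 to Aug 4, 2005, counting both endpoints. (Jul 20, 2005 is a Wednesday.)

2

Jul 20, 2005 is a Wednesday; the first Friday on or after it is Jul 22, 2005 (2 days later).
From Jul 22, 2005 to Aug 4, 2005: 9 + 4 = 13 days (rest of Jul, Aug).
13 ÷ 7 = 1 full weeks with remainder 6, so 1 more Fridays after the first → 2.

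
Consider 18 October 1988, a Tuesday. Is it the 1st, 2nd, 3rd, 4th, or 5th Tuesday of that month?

3rd

Day 18 falls in week ⌈18/7⌉ of the month.
Days 1–7 hold the 1st Tuesday, 8–14 the 2nd, 15–21 the 3rd, 22–28 the 4th, 29–31 the 5th.
18 is in the range for the 3rd.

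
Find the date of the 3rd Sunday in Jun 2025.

Jun 15, 2025

Jun 2025 begins on a Sunday, so the first Sunday is Jun 1.
The 3rd Sunday is 2 weeks later: 1 + 14 = 15.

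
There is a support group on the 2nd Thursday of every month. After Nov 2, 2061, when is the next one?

Nov 10, 2061

Nov 2061 starts on a Tuesday; its first Thursday is the 3rd, so the 2nd Thursday is the 10th — Nov 10, 2061.
Nov 10, 2061 is after Nov 2, 2061, so that is the next one.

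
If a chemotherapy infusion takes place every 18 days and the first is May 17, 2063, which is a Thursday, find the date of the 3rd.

The 3rd occurrence is 2 intervals after the first: 2 × 18 = 36 days after May 17, 2063.
May has 31 days — 14 days to the end of May leaves 22.
22 days into June → June 22, 2063.

June 22, 2063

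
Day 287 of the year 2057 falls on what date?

January has 31 days (287 − 31 = 256 remain).
February has 28 days (256 − 28 = 228 remain).
March has 31 days (228 − 31 = 197 remain).
April has 30 days (197 − 30 = 167 remain).
May has 31 days (167 − 31 = 136 remain).
June has 30 days (136 − 30 = 106 remain).
July has 31 days (106 − 31 = 75 remain).
August has 31 days (75 − 31 = 44 remain).
September has 30 days (44 − 30 = 14 remain).
14 into October → October 14.

2057-10-14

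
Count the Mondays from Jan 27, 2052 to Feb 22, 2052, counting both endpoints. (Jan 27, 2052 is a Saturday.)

Jan 27, 2052 is a Saturday; the first Monday on or after it is Jan 29, 2052 (2 days later).
From Jan 29, 2052 to Feb 22, 2052: 2 + 22 = 24 days (rest of Jan, Feb).
24 ÷ 7 = 3 full weeks with remainder 3, so 3 more Mondays after the first → 4.

4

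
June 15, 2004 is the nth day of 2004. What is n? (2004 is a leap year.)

167

Days in months before June: 31 + 29 + 31 + 30 + 31 = 152.
Plus 15 days into June → day 167.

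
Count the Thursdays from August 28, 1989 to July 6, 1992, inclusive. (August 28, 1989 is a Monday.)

August 28, 1989 is a Monday; the first Thursday on or after it is August 31, 1989 (3 days later).
From August 31, 1989 to July 6, 1992: 122 + 365 + 365 + 188 = 1040 days (rest of 1989, 1990, 1991, to July 6, 1992 in 1992).
1040 ÷ 7 = 148 full weeks with remainder 4, so 148 more Thursdays after the first → 149.

149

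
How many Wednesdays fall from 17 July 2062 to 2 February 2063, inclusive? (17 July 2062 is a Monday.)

17 July 2062 is a Monday; the first Wednesday on or after it is 19 July 2062 (2 days later).
From 19 July 2062 to 2 February 2063: 12 + 31 + 30 + 31 + 30 + 31 + 31 + 2 = 198 days (rest of July, August, September, October, November, December, January, February).
198 ÷ 7 = 28 full weeks with remainder 2, so 28 more Wednesdays after the first → 29.

29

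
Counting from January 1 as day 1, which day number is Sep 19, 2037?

Days in months before Sep: 31 + 28 + 31 + 30 + 31 + 30 + 31 + 31 = 243.
Plus 19 days into Sep → day 262.

262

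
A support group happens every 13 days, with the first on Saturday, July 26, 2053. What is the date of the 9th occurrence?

November 7, 2053

The 9th occurrence is 8 intervals after the first: 8 × 13 = 104 days after July 26, 2053.
July has 31 days — 5 days to the end of July leaves 99.
August has 31 days (68 left).
September has 30 days (38 left).
October has 31 days (7 left).
7 days into November → November 7, 2053.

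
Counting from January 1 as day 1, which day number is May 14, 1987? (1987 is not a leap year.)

Days in months before May: 31 + 28 + 31 + 30 = 120.
Plus 14 days into May → day 134.

134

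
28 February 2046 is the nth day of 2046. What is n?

59

Days in months before February: 31 = 31.
Plus 28 days into February → day 59.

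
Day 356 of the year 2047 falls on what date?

2047-12-22

January has 31 days (356 − 31 = 325 remain).
February has 28 days (325 − 28 = 297 remain).
March has 31 days (297 − 31 = 266 remain).
April has 30 days (266 − 30 = 236 remain).
May has 31 days (236 − 31 = 205 remain).
June has 30 days (205 − 30 = 175 remain).
July has 31 days (175 − 31 = 144 remain).
August has 31 days (144 − 31 = 113 remain).
September has 30 days (113 − 30 = 83 remain).
October has 31 days (83 − 31 = 52 remain).
November has 30 days (52 − 30 = 22 remain).
22 into December → December 22.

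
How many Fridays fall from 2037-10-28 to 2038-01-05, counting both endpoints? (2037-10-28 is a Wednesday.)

10

2037-10-28 is a Wednesday; the first Friday on or after it is 2037-10-30 (2 days later).
From 2037-10-30 to 2038-01-05: 1 + 30 + 31 + 5 = 67 days (rest of October, November, December, January).
67 ÷ 7 = 9 full weeks with remainder 4, so 9 more Fridays after the first → 10.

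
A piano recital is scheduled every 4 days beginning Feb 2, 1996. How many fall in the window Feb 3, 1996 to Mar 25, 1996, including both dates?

Occurrences land 4·i days after Feb 2, 1996 for i = 0, 1, 2, …
Feb 3, 1996 is 1 day after the start; 1 ÷ 4 = 0 remainder 1; since the remainder is 1, round up to i = 1. First occurrence in the window: #2 on Feb 6, 1996 (1×4 = 4 days in).
Mar 25, 1996 is 52 days after the start; 52 ÷ 4 = 13 remainder 0. Last occurrence in the window: #14 on Mar 25, 1996.
Occurrences #2 through #14: 13 in total.

13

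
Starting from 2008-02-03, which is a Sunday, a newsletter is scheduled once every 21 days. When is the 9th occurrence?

2008-07-20

The 9th occurrence is 8 intervals after the first: 8 × 21 = 168 days after 2008-02-03.
February has 29 days — 26 days to the end of February leaves 142.
March has 31 days (111 left).
April has 30 days (81 left).
May has 31 days (50 left).
June has 30 days (20 left).
20 days into July → 2008-07-20.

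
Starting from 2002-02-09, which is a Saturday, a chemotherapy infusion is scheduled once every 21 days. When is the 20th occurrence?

2003-03-15

The 20th occurrence is 19 intervals after the first: 19 × 21 = 399 days after 2002-02-09.
February has 28 days — 19 days to the end of February leaves 380.
March has 31 days (349 left).
April has 30 days (319 left).
May has 31 days (288 left).
June has 30 days (258 left).
July has 31 days (227 left).
August has 31 days (196 left).
September has 30 days (166 left).
October has 31 days (135 left).
November has 30 days (105 left).
December has 31 days (74 left).
January has 31 days (43 left).
February has 28 days (15 left).
15 days into March → 2003-03-15.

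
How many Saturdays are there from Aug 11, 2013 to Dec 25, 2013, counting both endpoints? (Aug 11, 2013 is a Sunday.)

19

Aug 11, 2013 is a Sunday; the first Saturday on or after it is Aug 17, 2013 (6 days later).
From Aug 17, 2013 to Dec 25, 2013: 14 + 30 + 31 + 30 + 25 = 130 days (rest of Aug, Sep, Oct, Nov, Dec).
130 ÷ 7 = 18 full weeks with remainder 4, so 18 more Saturdays after the first → 19.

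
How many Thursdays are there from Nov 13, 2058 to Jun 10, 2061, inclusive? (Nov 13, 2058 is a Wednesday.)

135

Nov 13, 2058 is a Wednesday; the first Thursday on or after it is Nov 14, 2058 (1 day later).
From Nov 14, 2058 to Jun 10, 2061: 47 + 365 + 366 + 161 = 939 days (rest of 2058, 2059, 2060, to Jun 10, 2061 in 2061).
939 ÷ 7 = 134 full weeks with remainder 1, so 134 more Thursdays after the first → 135.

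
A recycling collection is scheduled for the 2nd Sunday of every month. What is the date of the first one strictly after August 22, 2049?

August 2049 starts on a Sunday; its first Sunday is the 1st, so the 2nd Sunday is the 8th — August 8, 2049.
That is not after August 22, 2049, so look at September 2049.
September 2049 starts on a Wednesday; its first Sunday is the 5th, so the 2nd Sunday is the 12th — September 12, 2049.

September 12, 2049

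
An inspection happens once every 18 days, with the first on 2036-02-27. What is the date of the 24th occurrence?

2037-04-16

The 24th occurrence is 23 intervals after the first: 23 × 18 = 414 days after 2036-02-27.
February has 29 days — 2 days to the end of February leaves 412.
From end of February to end of 2036 is 306 days (106 left).
January has 31 days (75 left).
February has 28 days (47 left).
March has 31 days (16 left).
16 days into April → 2037-04-16.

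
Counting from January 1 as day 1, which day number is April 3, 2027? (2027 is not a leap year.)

Days in months before April: 31 + 28 + 31 = 90.
Plus 3 days into April → day 93.

93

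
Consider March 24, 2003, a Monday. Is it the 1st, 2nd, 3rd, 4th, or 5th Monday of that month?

4th

Day 24 falls in week ⌈24/7⌉ of the month.
Days 1–7 hold the 1st Monday, 8–14 the 2nd, 15–21 the 3rd, 22–28 the 4th, 29–31 the 5th.
24 is in the range for the 4th.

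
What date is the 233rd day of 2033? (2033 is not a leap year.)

August 21, 2033

January has 31 days (233 − 31 = 202 remain).
February has 28 days (202 − 28 = 174 remain).
March has 31 days (174 − 31 = 143 remain).
April has 30 days (143 − 30 = 113 remain).
May has 31 days (113 − 31 = 82 remain).
June has 30 days (82 − 30 = 52 remain).
July has 31 days (52 − 31 = 21 remain).
21 into August → August 21.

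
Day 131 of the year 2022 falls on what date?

Jan has 31 days (131 − 31 = 100 remain).
Feb has 28 days (100 − 28 = 72 remain).
Mar has 31 days (72 − 31 = 41 remain).
Apr has 30 days (41 − 30 = 11 remain).
11 into May → May 11.

May 11, 2022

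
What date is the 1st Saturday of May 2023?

May 2023 begins on a Monday, so the first Saturday is May 6 (5 days later).

6 May 2023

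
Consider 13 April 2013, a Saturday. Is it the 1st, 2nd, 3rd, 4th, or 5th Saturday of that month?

2nd

Day 13 falls in week ⌈13/7⌉ of the month.
Days 1–7 hold the 1st Saturday, 8–14 the 2nd, 15–21 the 3rd, 22–28 the 4th, 29–31 the 5th.
13 is in the range for the 2nd.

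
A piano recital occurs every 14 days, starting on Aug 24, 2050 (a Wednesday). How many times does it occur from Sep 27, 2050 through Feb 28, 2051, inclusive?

Occurrences land 14·i days after Aug 24, 2050 for i = 0, 1, 2, …
Sep 27, 2050 is 34 days after the start; 34 ÷ 14 = 2 remainder 6; since the remainder is 6, round up to i = 3. First occurrence in the window: #4 on Oct 5, 2050 (3×14 = 42 days in).
Feb 28, 2051 is 188 days after the start; 188 ÷ 14 = 13 remainder 6. Last occurrence in the window: #14 on Feb 22, 2051.
Occurrences #4 through #14: 11 in total.

11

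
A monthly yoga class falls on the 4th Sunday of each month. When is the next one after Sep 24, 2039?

Sep 2039 starts on a Thursday; its first Sunday is the 4th, so the 4th Sunday is the 25th — Sep 25, 2039.
Sep 25, 2039 is after Sep 24, 2039, so that is the next one.

Sep 25, 2039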